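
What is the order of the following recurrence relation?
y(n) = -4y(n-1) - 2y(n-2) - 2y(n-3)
The order is the largest lag k for which y(n-k) appears. Here the deepest term is y(n-3), so the order is 3.

Order 3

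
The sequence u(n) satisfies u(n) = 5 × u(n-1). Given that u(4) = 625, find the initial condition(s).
In general u(n) = 5ⁿ · u(0). At n = 4: u(0) = u(4) / 5^4 = 625 / 625 = 1.

u(0) = 1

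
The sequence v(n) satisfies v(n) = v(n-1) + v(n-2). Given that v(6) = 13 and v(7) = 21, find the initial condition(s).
Work backwards using v(k) = v(k+2) - v(k+1):
v(5) = v(7) - v(6) = 21 - 13 = 8
v(4) = v(6) - v(5) = 13 - 8 = 5
v(3) = v(5) - v(4) = 8 - 5 = 3
v(2) = v(4) - v(3) = 5 - 3 = 2
v(1) = v(3) - v(2) = 3 - 2 = 1
v(0) = v(2) - v(1) = 2 - 1 = 1

v(0) = 1, v(1) = 1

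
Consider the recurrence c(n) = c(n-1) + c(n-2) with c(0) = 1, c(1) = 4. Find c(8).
Computing the sequence terms:
1, 4, 5, 9, 14, 23, 37, 60, 97

97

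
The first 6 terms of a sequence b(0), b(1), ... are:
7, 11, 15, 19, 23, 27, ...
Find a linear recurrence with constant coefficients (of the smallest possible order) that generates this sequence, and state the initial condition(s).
Look for the lowest-order linear relation among consecutive terms.
Observation: consecutive differences are constant (= 4).
Check at n=2: 1·11 + 4 = 15. ✓

b(n) = b(n-1) + 4, b(0) = 7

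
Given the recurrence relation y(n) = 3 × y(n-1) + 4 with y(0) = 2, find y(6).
Computing step by step:
y(0) = 2
y(1) = 3 × 2 + 4 = 10
y(2) = 3 × 10 + 4 = 34
y(3) = 3 × 34 + 4 = 106
y(4) = 3 × 106 + 4 = 322
y(5) = 3 × 322 + 4 = 970
y(6) = 3 × 970 + 4 = 2914

2914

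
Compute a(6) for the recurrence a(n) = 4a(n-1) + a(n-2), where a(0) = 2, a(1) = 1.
Computing the sequence terms:
2, 1, 6, 25, 106, 449, 1902

1902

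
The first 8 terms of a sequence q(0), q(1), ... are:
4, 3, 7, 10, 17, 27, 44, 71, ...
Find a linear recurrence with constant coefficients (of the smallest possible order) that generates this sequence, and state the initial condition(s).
Look for the lowest-order linear relation among consecutive terms.
Observation: q(n) - 1·q(n-1) - (1)·q(n-2) = 0 holds for the shown terms, and no order-1 relation q(n) = α·q(n-1) + β fits.
Check at n=3: 1·7 + (1)·3 = 10. ✓

q(n) = q(n-1) + q(n-2), q(0) = 4, q(1) = 3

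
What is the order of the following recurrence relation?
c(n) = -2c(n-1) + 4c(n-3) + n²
The order is the largest lag k for which c(n-k) appears. Here the deepest term is c(n-3) (the n² term is non-homogeneous and does not affect the order), so the order is 3.

Order 3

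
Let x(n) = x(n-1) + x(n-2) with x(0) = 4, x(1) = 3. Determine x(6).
Computing the sequence terms:
4, 3, 7, 10, 17, 27, 44

44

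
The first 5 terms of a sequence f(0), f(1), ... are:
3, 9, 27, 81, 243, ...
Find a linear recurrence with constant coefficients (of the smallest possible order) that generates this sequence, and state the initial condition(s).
Look for the lowest-order linear relation among consecutive terms.
Observation: each term is 3× the previous.
Check at n=2: 3·9 = 27. ✓

f(n) = 3 × f(n-1), f(0) = 3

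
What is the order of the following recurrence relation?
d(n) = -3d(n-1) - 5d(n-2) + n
The order is the largest lag k for which d(n-k) appears. Here the deepest term is d(n-2) (the n term is non-homogeneous and does not affect the order), so the order is 2.

Order 2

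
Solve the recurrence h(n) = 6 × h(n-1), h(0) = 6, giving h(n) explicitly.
Recurrence: h(n) = 6 × h(n-1), initial: h(0) = 6.
Each term is 6 times the previous, so this is geometric with ratio 6. After n steps: h(n) = h(0)·6ⁿ = 6·6ⁿ.

h(n) = 6·6ⁿ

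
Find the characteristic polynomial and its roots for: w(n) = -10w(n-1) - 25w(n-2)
Substitute w(n) = rⁿ and divide through by rⁿ⁻²: r² + 10r + 25 = 0
Factor: (r + 5)² = 0, so r = -5 (double root).
General solution: w(n) = (A + Bn)·(-5)ⁿ

Characteristic: r² + 10r + 25 = 0, Roots: r = -5 (double root)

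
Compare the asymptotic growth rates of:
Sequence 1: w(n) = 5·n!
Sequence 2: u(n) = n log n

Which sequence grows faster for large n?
Comparing growth rates:
Growth-rate hierarchy: log n ≺ any polynomial ≺ any exponential cⁿ (c>1) ≺ n! ≺ nⁿ.
factorial dominates polynomial degree 1 (with log factor) asymptotically.

w(n) grows faster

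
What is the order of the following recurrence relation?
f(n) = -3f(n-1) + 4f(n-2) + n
The order is the largest lag k for which f(n-k) appears. Here the deepest term is f(n-2) (the n term is non-homogeneous and does not affect the order), so the order is 2.

Order 2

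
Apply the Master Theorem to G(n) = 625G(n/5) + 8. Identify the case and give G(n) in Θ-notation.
Master Theorem template: G(n) = a·G(n/b) + f(n).
Here: a=625, b=5, f(n)=8
Compute log_b(a) = log_5(625) = 4.
f(n) = 8 = O(n^(4-ε)) with ε = 4. Case 1: G(n) = Θ(n^log_b(a)) = Θ(n^4).

Case 1: G(n) = Θ(n^4)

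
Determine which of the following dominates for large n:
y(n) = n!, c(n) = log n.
Comparing growth rates:
Growth-rate hierarchy: log n ≺ any polynomial ≺ any exponential cⁿ (c>1) ≺ n! ≺ nⁿ.
factorial dominates logarithmic asymptotically.

y(n) grows faster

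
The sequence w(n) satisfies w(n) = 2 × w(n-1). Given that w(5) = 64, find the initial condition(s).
In general w(n) = 2ⁿ · w(0). At n = 5: w(0) = w(5) / 2^5 = 64 / 32 = 2.

w(0) = 2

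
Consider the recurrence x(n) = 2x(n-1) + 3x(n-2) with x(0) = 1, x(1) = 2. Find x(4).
Computing the sequence terms:
1, 2, 7, 20, 61

61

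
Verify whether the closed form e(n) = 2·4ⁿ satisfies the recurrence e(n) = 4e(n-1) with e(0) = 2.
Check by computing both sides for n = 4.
From the recurrence with e(0) = 2:
  e(0) = 2, e(1) = 8, e(2) = 32, e(3) = 128, e(4) = 512
  so the recurrence gives e(4) = 512.
From the proposed closed form e(n) = 2·4ⁿ:
  e(4) = 512.
Both sides give 512 at n = 4, and the initial condition(s) match, so the closed form is consistent.

Yes, the closed form is correct.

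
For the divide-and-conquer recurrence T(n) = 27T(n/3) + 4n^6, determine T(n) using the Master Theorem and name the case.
Master Theorem template: T(n) = a·T(n/b) + f(n).
Here: a=27, b=3, f(n)=4n^6
Compute log_b(a) = log_3(27) = 3.
f(n) = 4n^6 = Ω(n^(3+ε)) with ε = 3, and the regularity condition holds (a·f(n/b) = (a/b^6)·f(n) with a/b^6 = 3^-3 < 1). Case 3: T(n) = Θ(f(n)) = Θ(n^6).

Case 3: T(n) = Θ(n^6)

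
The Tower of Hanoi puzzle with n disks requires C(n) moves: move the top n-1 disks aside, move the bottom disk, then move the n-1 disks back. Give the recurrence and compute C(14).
Moving n disks = move the top n-1 disks aside (C(n-1) moves) + move the largest disk (1 move) + move the n-1 disks back on top (C(n-1) moves), so C(n) = 2C(n-1) + 1, with C(1) = 1 (a single disk takes one move).
First terms: 1, 3, 7, 15, 31, 63, … — each is one less than a power of 2. Indeed C(n) + 1 = 2(C(n-1) + 1) with C(1) + 1 = 2, so C(n) + 1 = 2ⁿ and C(n) = 2ⁿ - 1.
Hence C(14) = 2^14 - 1 = 16384 - 1 = 16383.

C(n) = 2C(n-1) + 1, C(1) = 1; C(14) = 16383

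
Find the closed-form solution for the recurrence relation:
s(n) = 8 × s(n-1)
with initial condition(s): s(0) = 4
Recurrence: s(n) = 8 × s(n-1), initial: s(0) = 4.
Each term is 8 times the previous, so this is geometric with ratio 8. After n steps: s(n) = s(0)·8ⁿ = 4·8ⁿ.

s(n) = 4·8ⁿ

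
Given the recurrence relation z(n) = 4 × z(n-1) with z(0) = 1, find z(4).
Computing step by step:
z(0) = 1
z(1) = 4 × 1 = 4
z(2) = 4 × 4 = 16
z(3) = 4 × 16 = 64
z(4) = 4 × 64 = 256

256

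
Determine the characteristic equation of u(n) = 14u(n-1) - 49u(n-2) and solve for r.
Substitute u(n) = rⁿ and divide through by rⁿ⁻²: r² - 14r + 49 = 0
Factor: (r - 7)² = 0, so r = 7 (double root).
General solution: u(n) = (A + Bn)·7ⁿ

Characteristic: r² - 14r + 49 = 0, Roots: r = 7 (double root)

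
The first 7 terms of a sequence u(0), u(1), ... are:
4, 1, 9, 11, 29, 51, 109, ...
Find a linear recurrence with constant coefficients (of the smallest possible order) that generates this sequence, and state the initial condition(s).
Look for the lowest-order linear relation among consecutive terms.
Observation: u(n) - 1·u(n-1) - (2)·u(n-2) = 0 holds for the shown terms, and no order-1 relation u(n) = α·u(n-1) + β fits.
Check at n=3: 1·9 + (2)·1 = 11. ✓

u(n) = u(n-1) + 2u(n-2), u(0) = 4, u(1) = 1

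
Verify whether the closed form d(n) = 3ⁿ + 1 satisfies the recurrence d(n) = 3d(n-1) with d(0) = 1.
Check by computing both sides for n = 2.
From the recurrence with d(0) = 1:
  d(0) = 1, d(1) = 3, d(2) = 9
  so the recurrence gives d(2) = 9.
From the proposed closed form d(n) = 3ⁿ + 1:
  d(2) = 10.
The recurrence gives 9 but the closed form gives 10, so the closed form does not satisfy the recurrence.

No, the closed form is incorrect.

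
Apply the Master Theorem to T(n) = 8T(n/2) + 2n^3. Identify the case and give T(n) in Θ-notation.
Master Theorem template: T(n) = a·T(n/b) + f(n).
Here: a=8, b=2, f(n)=2n^3
Compute log_b(a) = log_2(8) = 3.
f(n) = 2n^3 = Θ(n^3). Case 2: T(n) = Θ(n^3 log n).

Case 2: T(n) = Θ(n^3 log n)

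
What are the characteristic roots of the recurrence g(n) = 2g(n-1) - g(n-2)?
Substitute g(n) = rⁿ and divide through by rⁿ⁻²: r² - 2r + 1 = 0
Factor: (r - 1)² = 0, so r = 1 (double root).
General solution: g(n) = (A + Bn)·1ⁿ

Characteristic: r² - 2r + 1 = 0, Roots: r = 1 (double root)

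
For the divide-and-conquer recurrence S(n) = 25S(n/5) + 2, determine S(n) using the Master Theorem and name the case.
Master Theorem template: S(n) = a·S(n/b) + f(n).
Here: a=25, b=5, f(n)=2
Compute log_b(a) = log_5(25) = 2.
f(n) = 2 = O(n^(2-ε)) with ε = 2. Case 1: S(n) = Θ(n^log_b(a)) = Θ(n^2).

Case 1: S(n) = Θ(n^2)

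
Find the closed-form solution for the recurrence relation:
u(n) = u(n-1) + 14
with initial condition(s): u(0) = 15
Recurrence: u(n) = u(n-1) + 14, initial: u(0) = 15.
Each step adds 14, so u(n) = u(0) + 14n = 14n + 15.

u(n) = 14n + 15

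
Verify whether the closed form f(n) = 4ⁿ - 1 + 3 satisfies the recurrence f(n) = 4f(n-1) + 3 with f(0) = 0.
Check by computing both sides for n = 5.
From the recurrence with f(0) = 0:
  f(0) = 0, f(1) = 3, f(2) = 15, f(3) = 63, f(4) = 255, f(5) = 1023
  so the recurrence gives f(5) = 1023.
From the proposed closed form f(n) = 4ⁿ - 1 + 3:
  f(5) = 1026.
The recurrence gives 1023 but the closed form gives 1026, so the closed form does not satisfy the recurrence.

No, the closed form is incorrect.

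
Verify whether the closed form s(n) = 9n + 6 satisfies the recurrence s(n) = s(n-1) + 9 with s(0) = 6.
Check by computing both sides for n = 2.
From the recurrence with s(0) = 6:
  s(0) = 6, s(1) = 15, s(2) = 24
  so the recurrence gives s(2) = 24.
From the proposed closed form s(n) = 9n + 6:
  s(2) = 24.
Both sides give 24 at n = 2, and the initial condition(s) match, so the closed form is consistent.

Yes, the closed form is correct.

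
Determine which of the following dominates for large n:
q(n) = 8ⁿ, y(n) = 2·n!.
Comparing growth rates:
Growth-rate hierarchy: log n ≺ any polynomial ≺ any exponential cⁿ (c>1) ≺ n! ≺ nⁿ.
factorial dominates exponential base 8 asymptotically.

y(n) grows faster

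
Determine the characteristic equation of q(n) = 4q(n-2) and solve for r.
Substitute q(n) = rⁿ and divide through by rⁿ⁻²: r² - 4 = 0
Factor: (r + 2)(r - 2) = 0, so r = -2, 2.
General solution: q(n) = A·(-2)ⁿ + B·2ⁿ

Characteristic: r² - 4 = 0, Roots: r = -2, 2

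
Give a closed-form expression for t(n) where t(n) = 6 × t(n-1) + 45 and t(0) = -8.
Recurrence: t(n) = 6 × t(n-1) + 45, initial: t(0) = -8.
Try t(n) = A·6ⁿ + C. Substituting: A·6ⁿ + C = 6(A·6ⁿ⁻¹ + C) + 45 = A·6ⁿ + 6C + 45, so C = 6C + 45, giving C = -9. Then t(0) = A - 9 = -8 gives A = 1.

t(n) = 6ⁿ - 9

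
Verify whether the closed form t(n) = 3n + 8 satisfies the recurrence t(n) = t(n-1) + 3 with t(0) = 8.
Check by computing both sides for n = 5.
From the recurrence with t(0) = 8:
  t(0) = 8, t(1) = 11, t(2) = 14, t(3) = 17, t(4) = 20, t(5) = 23
  so the recurrence gives t(5) = 23.
From the proposed closed form t(n) = 3n + 8:
  t(5) = 23.
Both sides give 23 at n = 5, and the initial condition(s) match, so the closed form is consistent.

Yes, the closed form is correct.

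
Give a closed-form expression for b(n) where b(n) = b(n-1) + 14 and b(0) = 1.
Recurrence: b(n) = b(n-1) + 14, initial: b(0) = 1.
Each step adds 14, so b(n) = b(0) + 14n = 14n + 1.

b(n) = 14n + 1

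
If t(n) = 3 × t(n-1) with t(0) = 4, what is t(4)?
Computing step by step:
t(0) = 4
t(1) = 3 × 4 = 12
t(2) = 3 × 12 = 36
t(3) = 3 × 36 = 108
t(4) = 3 × 108 = 324

324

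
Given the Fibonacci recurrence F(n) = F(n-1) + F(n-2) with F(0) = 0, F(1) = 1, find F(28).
Computing the sequence terms:
0, 1, 1, 2, 3, 5, 8, 13, 21, 34, 55, 89, 144, 233, 377, 610, 987, 1597, 2584, 4181, 6765, 10946, 17711, 28657, 46368, 75025, 121393, 196418, 317811

317811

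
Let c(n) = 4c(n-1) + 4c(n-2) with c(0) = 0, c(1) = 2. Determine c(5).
Computing the sequence terms:
0, 2, 8, 40, 192, 928

928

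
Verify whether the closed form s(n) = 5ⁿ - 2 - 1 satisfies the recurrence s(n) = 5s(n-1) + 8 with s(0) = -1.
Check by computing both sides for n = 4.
From the recurrence with s(0) = -1:
  s(0) = -1, s(1) = 3, s(2) = 23, s(3) = 123, s(4) = 623
  so the recurrence gives s(4) = 623.
From the proposed closed form s(n) = 5ⁿ - 2 - 1:
  s(4) = 622.
The recurrence gives 623 but the closed form gives 622, so the closed form does not satisfy the recurrence.

No, the closed form is incorrect.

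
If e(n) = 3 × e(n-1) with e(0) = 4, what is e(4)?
Computing step by step:
e(0) = 4
e(1) = 3 × 4 = 12
e(2) = 3 × 12 = 36
e(3) = 3 × 36 = 108
e(4) = 3 × 108 = 324

324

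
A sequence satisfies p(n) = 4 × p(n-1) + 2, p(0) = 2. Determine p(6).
Computing step by step:
p(0) = 2
p(1) = 4 × 2 + 2 = 10
p(2) = 4 × 10 + 2 = 42
p(3) = 4 × 42 + 2 = 170
p(4) = 4 × 170 + 2 = 682
p(5) = 4 × 682 + 2 = 2730
p(6) = 4 × 2730 + 2 = 10922

10922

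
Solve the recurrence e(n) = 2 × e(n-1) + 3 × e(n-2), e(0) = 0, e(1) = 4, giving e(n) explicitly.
Recurrence: e(n) = 2 × e(n-1) + 3 × e(n-2), initial: e(0) = 0, e(1) = 4.
Characteristic equation: r² - 2r - 3 = 0, which factors as (r - 3)(r + 1) = 0, so r = 3, -1. General solution e(n) = A·3ⁿ + B·(-1)ⁿ. From e(0) = 0: A + B = 0. From e(1) = 4: 3A - 1B = 4. Solving gives A = 1, B = -1.

e(n) = 3ⁿ - (-1)ⁿ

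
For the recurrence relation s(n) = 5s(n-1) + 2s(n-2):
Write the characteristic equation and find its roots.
Substitute s(n) = rⁿ and divide through by rⁿ⁻²: r² - 5r - 2 = 0
Discriminant: 5² + 4·2 = 33, not a perfect square, so by the quadratic formula r = (5 ± √33)/2.
General solution: s(n) = A·r₁ⁿ + B·r₂ⁿ where r₁,r₂ = (5 ± √33)/2

Characteristic: r² - 5r - 2 = 0, Roots: r = (5 ± √33)/2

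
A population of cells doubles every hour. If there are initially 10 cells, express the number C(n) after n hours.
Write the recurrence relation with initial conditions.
Each hour multiplies the count by 2, so the count after n hours depends only on the count after n-1 hours: C(n) = 2 × C(n-1). The starting count gives C(0) = 10.
Unrolling n times gives the closed form C(n) = 10 × 2ⁿ.

C(n) = 2 × C(n-1), C(0) = 10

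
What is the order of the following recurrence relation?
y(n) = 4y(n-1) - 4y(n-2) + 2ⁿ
The order is the largest lag k for which y(n-k) appears. Here the deepest term is y(n-2) (the 2ⁿ term is non-homogeneous and does not affect the order), so the order is 2.

Order 2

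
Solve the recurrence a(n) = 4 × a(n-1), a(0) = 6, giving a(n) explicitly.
Recurrence: a(n) = 4 × a(n-1), initial: a(0) = 6.
Each term is 4 times the previous, so this is geometric with ratio 4. After n steps: a(n) = a(0)·4ⁿ = 6·4ⁿ.

a(n) = 6·4ⁿ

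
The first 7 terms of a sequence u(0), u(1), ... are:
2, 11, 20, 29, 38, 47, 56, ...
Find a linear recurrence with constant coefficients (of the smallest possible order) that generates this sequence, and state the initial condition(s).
Look for the lowest-order linear relation among consecutive terms.
Observation: consecutive differences are constant (= 9).
Check at n=2: 1·11 + 9 = 20. ✓

u(n) = u(n-1) + 9, u(0) = 2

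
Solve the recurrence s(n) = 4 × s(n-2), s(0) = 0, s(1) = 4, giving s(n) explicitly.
Recurrence: s(n) = 4 × s(n-2), initial: s(0) = 0, s(1) = 4.
Characteristic equation: r² - 4 = 0, which factors as (r - 2)(r + 2) = 0, so r = 2, -2. General solution s(n) = A·2ⁿ + B·(-2)ⁿ. From s(0) = 0: A + B = 0. From s(1) = 4: 2A - 2B = 4. Solving gives A = 1, B = -1.

s(n) = 2ⁿ - (-2)ⁿ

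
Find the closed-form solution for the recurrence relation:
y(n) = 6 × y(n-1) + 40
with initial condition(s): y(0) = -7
Recurrence: y(n) = 6 × y(n-1) + 40, initial: y(0) = -7.
Try y(n) = A·6ⁿ + C. Substituting: A·6ⁿ + C = 6(A·6ⁿ⁻¹ + C) + 40 = A·6ⁿ + 6C + 40, so C = 6C + 40, giving C = -8. Then y(0) = A - 8 = -7 gives A = 1.

y(n) = 6ⁿ - 8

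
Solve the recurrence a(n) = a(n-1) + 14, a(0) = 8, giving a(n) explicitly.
Recurrence: a(n) = a(n-1) + 14, initial: a(0) = 8.
Each step adds 14, so a(n) = a(0) + 14n = 14n + 8.

a(n) = 14n + 8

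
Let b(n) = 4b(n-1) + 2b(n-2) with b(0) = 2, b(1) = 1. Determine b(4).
Computing the sequence terms:
2, 1, 8, 34, 152

152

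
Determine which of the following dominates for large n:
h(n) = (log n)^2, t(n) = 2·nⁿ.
Comparing growth rates:
Growth-rate hierarchy: log n ≺ any polynomial ≺ any exponential cⁿ (c>1) ≺ n! ≺ nⁿ.
super-exponential nⁿ dominates polylogarithmic (log n)^2 asymptotically.

t(n) grows faster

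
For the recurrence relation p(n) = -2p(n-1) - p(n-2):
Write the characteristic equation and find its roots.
Substitute p(n) = rⁿ and divide through by rⁿ⁻²: r² + 2r + 1 = 0
Factor: (r + 1)² = 0, so r = -1 (double root).
General solution: p(n) = (A + Bn)·(-1)ⁿ

Characteristic: r² + 2r + 1 = 0, Roots: r = -1 (double root)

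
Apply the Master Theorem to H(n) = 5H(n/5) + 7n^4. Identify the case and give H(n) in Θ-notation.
Master Theorem template: H(n) = a·H(n/b) + f(n).
Here: a=5, b=5, f(n)=7n^4
Compute log_b(a) = log_5(5) = 1.
f(n) = 7n^4 = Ω(n^(1+ε)) with ε = 3, and the regularity condition holds (a·f(n/b) = (a/b^4)·f(n) with a/b^4 = 5^-3 < 1). Case 3: H(n) = Θ(f(n)) = Θ(n^4).

Case 3: H(n) = Θ(n^4)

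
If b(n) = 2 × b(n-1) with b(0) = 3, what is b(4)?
Computing step by step:
b(0) = 3
b(1) = 2 × 3 = 6
b(2) = 2 × 6 = 12
b(3) = 2 × 12 = 24
b(4) = 2 × 24 = 48

48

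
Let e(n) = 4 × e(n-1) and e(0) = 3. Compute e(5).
Computing step by step:
e(0) = 3
e(1) = 4 × 3 = 12
e(2) = 4 × 12 = 48
e(3) = 4 × 48 = 192
e(4) = 4 × 192 = 768
e(5) = 4 × 768 = 3072

3072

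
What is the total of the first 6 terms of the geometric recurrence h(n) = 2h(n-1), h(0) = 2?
Computing the sequence terms: 2, 4, 8, 16, 32, 64
Adding these values together:

126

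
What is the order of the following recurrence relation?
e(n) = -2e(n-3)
The order is the largest lag k for which e(n-k) appears. Here the deepest term is e(n-3), so the order is 3.

Order 3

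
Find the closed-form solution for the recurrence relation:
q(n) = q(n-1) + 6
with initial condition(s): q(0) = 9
Recurrence: q(n) = q(n-1) + 6, initial: q(0) = 9.
Each step adds 6, so q(n) = q(0) + 6n = 6n + 9.

q(n) = 6n + 9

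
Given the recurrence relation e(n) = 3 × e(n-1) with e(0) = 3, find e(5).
Computing step by step:
e(0) = 3
e(1) = 3 × 3 = 9
e(2) = 3 × 9 = 27
e(3) = 3 × 27 = 81
e(4) = 3 × 81 = 243
e(5) = 3 × 243 = 729

729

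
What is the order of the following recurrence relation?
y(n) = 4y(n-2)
The order is the largest lag k for which y(n-k) appears. Here the deepest term is y(n-2), so the order is 2.

Order 2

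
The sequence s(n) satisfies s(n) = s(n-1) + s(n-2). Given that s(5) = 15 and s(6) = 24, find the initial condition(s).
Work backwards using s(k) = s(k+2) - s(k+1):
s(4) = s(6) - s(5) = 24 - 15 = 9
s(3) = s(5) - s(4) = 15 - 9 = 6
s(2) = s(4) - s(3) = 9 - 6 = 3
s(1) = s(3) - s(2) = 6 - 3 = 3
s(0) = s(2) - s(1) = 3 - 3 = 0

s(0) = 0, s(1) = 3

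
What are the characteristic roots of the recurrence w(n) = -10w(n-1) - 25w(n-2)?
Substitute w(n) = rⁿ and divide through by rⁿ⁻²: r² + 10r + 25 = 0
Factor: (r + 5)² = 0, so r = -5 (double root).
General solution: w(n) = (A + Bn)·(-5)ⁿ

Characteristic: r² + 10r + 25 = 0, Roots: r = -5 (double root)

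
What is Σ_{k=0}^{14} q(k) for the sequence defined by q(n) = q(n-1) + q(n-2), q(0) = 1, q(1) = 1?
Computing the sequence terms: 1, 1, 2, 3, 5, 8, 13, 21, 34, 55, 89, 144, 233, 377, 610
Adding these values together:

1596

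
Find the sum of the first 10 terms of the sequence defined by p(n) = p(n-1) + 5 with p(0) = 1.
Computing the sequence terms: 1, 6, 11, 16, 21, 26, 31, 36, 41, 46
Adding these values together:

235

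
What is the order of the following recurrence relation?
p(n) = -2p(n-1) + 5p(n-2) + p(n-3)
The order is the largest lag k for which p(n-k) appears. Here the deepest term is p(n-3), so the order is 3.

Order 3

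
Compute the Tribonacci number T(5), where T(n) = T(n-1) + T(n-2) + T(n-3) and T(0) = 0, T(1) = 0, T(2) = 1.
Computing the sequence terms:
0, 0, 1, 1, 2, 4

4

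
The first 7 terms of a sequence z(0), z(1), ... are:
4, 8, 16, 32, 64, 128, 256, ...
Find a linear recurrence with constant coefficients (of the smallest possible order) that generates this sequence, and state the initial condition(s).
Look for the lowest-order linear relation among consecutive terms.
Observation: each term is 2× the previous.
Check at n=2: 2·8 = 16. ✓

z(n) = 2 × z(n-1), z(0) = 4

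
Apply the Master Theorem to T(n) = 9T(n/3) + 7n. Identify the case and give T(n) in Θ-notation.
Master Theorem template: T(n) = a·T(n/b) + f(n).
Here: a=9, b=3, f(n)=7n
Compute log_b(a) = log_3(9) = 2.
f(n) = 7n = O(n^(2-ε)) with ε = 1. Case 1: T(n) = Θ(n^log_b(a)) = Θ(n^2).

Case 1: T(n) = Θ(n^2)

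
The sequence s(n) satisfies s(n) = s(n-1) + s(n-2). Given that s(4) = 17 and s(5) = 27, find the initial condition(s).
Work backwards using s(k) = s(k+2) - s(k+1):
s(3) = s(5) - s(4) = 27 - 17 = 10
s(2) = s(4) - s(3) = 17 - 10 = 7
s(1) = s(3) - s(2) = 10 - 7 = 3
s(0) = s(2) - s(1) = 7 - 3 = 4

s(0) = 4, s(1) = 3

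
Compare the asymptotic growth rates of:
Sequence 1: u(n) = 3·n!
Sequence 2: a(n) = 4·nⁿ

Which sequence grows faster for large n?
Comparing growth rates:
Growth-rate hierarchy: log n ≺ any polynomial ≺ any exponential cⁿ (c>1) ≺ n! ≺ nⁿ.
super-exponential nⁿ dominates factorial asymptotically.

a(n) grows faster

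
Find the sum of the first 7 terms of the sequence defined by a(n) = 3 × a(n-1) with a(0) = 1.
Computing the sequence terms: 1, 3, 9, 27, 81, 243, 729
Adding these values together:

1093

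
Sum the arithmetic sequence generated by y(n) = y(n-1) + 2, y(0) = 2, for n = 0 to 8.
Computing the sequence terms: 2, 4, 6, 8, 10, 12, 14, 16, 18
Adding these values together:

90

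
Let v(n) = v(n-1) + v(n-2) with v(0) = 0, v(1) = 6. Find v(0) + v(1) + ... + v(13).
Computing the sequence terms: 0, 6, 6, 12, 18, 30, 48, 78, 126, 204, 330, 534, 864, 1398
Adding these values together:

3654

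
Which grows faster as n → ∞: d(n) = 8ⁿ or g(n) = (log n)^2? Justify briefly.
Comparing growth rates:
Growth-rate hierarchy: log n ≺ any polynomial ≺ any exponential cⁿ (c>1) ≺ n! ≺ nⁿ.
exponential base 8 dominates polylogarithmic (log n)^2 asymptotically.

d(n) grows faster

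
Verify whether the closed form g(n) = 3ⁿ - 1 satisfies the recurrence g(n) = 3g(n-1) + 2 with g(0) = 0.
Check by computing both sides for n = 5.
From the recurrence with g(0) = 0:
  g(0) = 0, g(1) = 2, g(2) = 8, g(3) = 26, g(4) = 80, g(5) = 242
  so the recurrence gives g(5) = 242.
From the proposed closed form g(n) = 3ⁿ - 1:
  g(5) = 242.
Both sides give 242 at n = 5, and the initial condition(s) match, so the closed form is consistent.

Yes, the closed form is correct.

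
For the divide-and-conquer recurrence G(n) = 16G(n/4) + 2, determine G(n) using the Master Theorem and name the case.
Master Theorem template: G(n) = a·G(n/b) + f(n).
Here: a=16, b=4, f(n)=2
Compute log_b(a) = log_4(16) = 2.
f(n) = 2 = O(n^(2-ε)) with ε = 2. Case 1: G(n) = Θ(n^log_b(a)) = Θ(n^2).

Case 1: G(n) = Θ(n^2)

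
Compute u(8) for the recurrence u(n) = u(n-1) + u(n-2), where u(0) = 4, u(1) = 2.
Computing the sequence terms:
4, 2, 6, 8, 14, 22, 36, 58, 94

94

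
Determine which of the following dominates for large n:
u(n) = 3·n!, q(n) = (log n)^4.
Comparing growth rates:
Growth-rate hierarchy: log n ≺ any polynomial ≺ any exponential cⁿ (c>1) ≺ n! ≺ nⁿ.
factorial dominates polylogarithmic (log n)^4 asymptotically.

u(n) grows faster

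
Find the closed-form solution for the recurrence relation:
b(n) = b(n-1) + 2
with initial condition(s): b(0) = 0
Recurrence: b(n) = b(n-1) + 2, initial: b(0) = 0.
Each step adds 2, so b(n) = b(0) + 2n = 2n.

b(n) = 2n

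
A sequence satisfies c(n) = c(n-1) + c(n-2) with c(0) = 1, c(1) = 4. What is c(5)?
Computing the sequence terms:
1, 4, 5, 9, 14, 23

23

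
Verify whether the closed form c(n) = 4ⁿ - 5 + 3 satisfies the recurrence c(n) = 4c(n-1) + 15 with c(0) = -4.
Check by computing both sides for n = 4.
From the recurrence with c(0) = -4:
  c(0) = -4, c(1) = -1, c(2) = 11, c(3) = 59, c(4) = 251
  so the recurrence gives c(4) = 251.
From the proposed closed form c(n) = 4ⁿ - 5 + 3:
  c(4) = 254.
The recurrence gives 251 but the closed form gives 254, so the closed form does not satisfy the recurrence.

No, the closed form is incorrect.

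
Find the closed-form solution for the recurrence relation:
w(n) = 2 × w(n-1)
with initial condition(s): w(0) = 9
Recurrence: w(n) = 2 × w(n-1), initial: w(0) = 9.
Each term is 2 times the previous, so this is geometric with ratio 2. After n steps: w(n) = w(0)·2ⁿ = 9·2ⁿ.

w(n) = 9·2ⁿ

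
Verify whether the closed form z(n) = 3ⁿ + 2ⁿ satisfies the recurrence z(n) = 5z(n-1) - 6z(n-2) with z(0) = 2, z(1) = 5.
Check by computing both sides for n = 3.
From the recurrence with z(0) = 2, z(1) = 5:
  z(0) = 2, z(1) = 5, z(2) = 13, z(3) = 35
  so the recurrence gives z(3) = 35.
From the proposed closed form z(n) = 3ⁿ + 2ⁿ:
  z(3) = 35.
Both sides give 35 at n = 3, and the initial condition(s) match, so the closed form is consistent.

Yes, the closed form is correct.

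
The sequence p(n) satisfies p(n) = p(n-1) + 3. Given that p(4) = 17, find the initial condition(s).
p(4) = p(0) + 4·3, so p(0) = 17 - 12 = 5.

p(0) = 5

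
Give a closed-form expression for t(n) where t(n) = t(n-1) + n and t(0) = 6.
Recurrence: t(n) = t(n-1) + n, initial: t(0) = 6.
Telescoping: t(n) = t(0) + Σᵢ₌₁ⁿ i = 6 + n(n+1)/2.

t(n) = n(n+1)/2 + 6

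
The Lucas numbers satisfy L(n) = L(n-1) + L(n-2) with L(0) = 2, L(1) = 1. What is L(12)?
Computing the sequence terms:
2, 1, 3, 4, 7, 11, 18, 29, 47, 76, 123, 199, 322

322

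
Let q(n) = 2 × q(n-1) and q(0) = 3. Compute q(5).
Computing step by step:
q(0) = 3
q(1) = 2 × 3 = 6
q(2) = 2 × 6 = 12
q(3) = 2 × 12 = 24
q(4) = 2 × 24 = 48
q(5) = 2 × 48 = 96

96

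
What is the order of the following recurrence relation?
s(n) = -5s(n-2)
The order is the largest lag k for which s(n-k) appears. Here the deepest term is s(n-2), so the order is 2.

Order 2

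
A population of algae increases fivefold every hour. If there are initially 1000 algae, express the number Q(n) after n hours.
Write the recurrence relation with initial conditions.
Each hour multiplies the count by 5, so the count after n hours depends only on the count after n-1 hours: Q(n) = 5 × Q(n-1). The starting count gives Q(0) = 1000.
Unrolling n times gives the closed form Q(n) = 1000 × 5ⁿ.

Q(n) = 5 × Q(n-1), Q(0) = 1000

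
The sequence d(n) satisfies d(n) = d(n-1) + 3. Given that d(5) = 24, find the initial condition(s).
d(5) = d(0) + 5·3, so d(0) = 24 - 15 = 9.

d(0) = 9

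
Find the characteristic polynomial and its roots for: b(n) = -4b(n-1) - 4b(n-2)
Substitute b(n) = rⁿ and divide through by rⁿ⁻²: r² + 4r + 4 = 0
Factor: (r + 2)² = 0, so r = -2 (double root).
General solution: b(n) = (A + Bn)·(-2)ⁿ

Characteristic: r² + 4r + 4 = 0, Roots: r = -2 (double root)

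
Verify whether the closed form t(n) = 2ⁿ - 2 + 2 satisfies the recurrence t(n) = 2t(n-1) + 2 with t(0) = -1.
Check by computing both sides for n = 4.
From the recurrence with t(0) = -1:
  t(0) = -1, t(1) = 0, t(2) = 2, t(3) = 6, t(4) = 14
  so the recurrence gives t(4) = 14.
From the proposed closed form t(n) = 2ⁿ - 2 + 2:
  t(4) = 16.
The recurrence gives 14 but the closed form gives 16, so the closed form does not satisfy the recurrence.

No, the closed form is incorrect.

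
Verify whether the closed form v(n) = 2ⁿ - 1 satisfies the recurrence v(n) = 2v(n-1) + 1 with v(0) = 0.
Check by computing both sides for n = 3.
From the recurrence with v(0) = 0:
  v(0) = 0, v(1) = 1, v(2) = 3, v(3) = 7
  so the recurrence gives v(3) = 7.
From the proposed closed form v(n) = 2ⁿ - 1:
  v(3) = 7.
Both sides give 7 at n = 3, and the initial condition(s) match, so the closed form is consistent.

Yes, the closed form is correct.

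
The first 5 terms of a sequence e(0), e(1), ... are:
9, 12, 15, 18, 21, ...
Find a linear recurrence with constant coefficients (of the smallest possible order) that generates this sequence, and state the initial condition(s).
Look for the lowest-order linear relation among consecutive terms.
Observation: consecutive differences are constant (= 3).
Check at n=2: 1·12 + 3 = 15. ✓

e(n) = e(n-1) + 3, e(0) = 9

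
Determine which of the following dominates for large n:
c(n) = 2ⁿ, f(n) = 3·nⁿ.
Comparing growth rates:
Growth-rate hierarchy: log n ≺ any polynomial ≺ any exponential cⁿ (c>1) ≺ n! ≺ nⁿ.
super-exponential nⁿ dominates exponential base 2 asymptotically.

f(n) grows faster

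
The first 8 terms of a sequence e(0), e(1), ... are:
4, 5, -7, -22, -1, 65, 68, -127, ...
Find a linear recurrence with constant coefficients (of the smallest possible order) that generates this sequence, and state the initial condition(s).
Look for the lowest-order linear relation among consecutive terms.
Observation: e(n) - 1·e(n-1) - (-3)·e(n-2) = 0 holds for the shown terms, and no order-1 relation e(n) = α·e(n-1) + β fits.
Check at n=3: 1·-7 + (-3)·5 = -22. ✓

e(n) = e(n-1) - 3e(n-2), e(0) = 4, e(1) = 5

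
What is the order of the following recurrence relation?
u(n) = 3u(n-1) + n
The order is the largest lag k for which u(n-k) appears. Here the deepest term is u(n-1) (the n term is non-homogeneous and does not affect the order), so the order is 1.

Order 1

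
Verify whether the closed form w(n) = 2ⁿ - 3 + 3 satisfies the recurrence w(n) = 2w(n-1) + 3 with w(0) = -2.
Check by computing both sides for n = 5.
From the recurrence with w(0) = -2:
  w(0) = -2, w(1) = -1, w(2) = 1, w(3) = 5, w(4) = 13, w(5) = 29
  so the recurrence gives w(5) = 29.
From the proposed closed form w(n) = 2ⁿ - 3 + 3:
  w(5) = 32.
The recurrence gives 29 but the closed form gives 32, so the closed form does not satisfy the recurrence.

No, the closed form is incorrect.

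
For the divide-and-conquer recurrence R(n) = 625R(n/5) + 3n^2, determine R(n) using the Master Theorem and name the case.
Master Theorem template: R(n) = a·R(n/b) + f(n).
Here: a=625, b=5, f(n)=3n^2
Compute log_b(a) = log_5(625) = 4.
f(n) = 3n^2 = O(n^(4-ε)) with ε = 2. Case 1: R(n) = Θ(n^log_b(a)) = Θ(n^4).

Case 1: R(n) = Θ(n^4)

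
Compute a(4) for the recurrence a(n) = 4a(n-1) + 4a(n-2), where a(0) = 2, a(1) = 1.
Computing the sequence terms:
2, 1, 12, 52, 256

256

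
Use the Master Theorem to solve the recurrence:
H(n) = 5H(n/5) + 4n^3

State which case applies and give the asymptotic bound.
Master Theorem template: H(n) = a·H(n/b) + f(n).
Here: a=5, b=5, f(n)=4n^3
Compute log_b(a) = log_5(5) = 1.
f(n) = 4n^3 = Ω(n^(1+ε)) with ε = 2, and the regularity condition holds (a·f(n/b) = (a/b^3)·f(n) with a/b^3 = 5^-2 < 1). Case 3: H(n) = Θ(f(n)) = Θ(n^3).

Case 3: H(n) = Θ(n^3)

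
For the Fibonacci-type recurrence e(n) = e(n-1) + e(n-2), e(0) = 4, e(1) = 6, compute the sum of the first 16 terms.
Computing the sequence terms: 4, 6, 10, 16, 26, 42, 68, 110, 178, 288, 466, 754, 1220, 1974, 3194, 5168
Adding these values together:

13524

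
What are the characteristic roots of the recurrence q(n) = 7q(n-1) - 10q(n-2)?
Substitute q(n) = rⁿ and divide through by rⁿ⁻²: r² - 7r + 10 = 0
Factor: (r - 2)(r - 5) = 0, so r = 2, 5.
General solution: q(n) = A·2ⁿ + B·5ⁿ

Characteristic: r² - 7r + 10 = 0, Roots: r = 2, 5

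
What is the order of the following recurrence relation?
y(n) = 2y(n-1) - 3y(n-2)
The order is the largest lag k for which y(n-k) appears. Here the deepest term is y(n-2), so the order is 2.

Order 2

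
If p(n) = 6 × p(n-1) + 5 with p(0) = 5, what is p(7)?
Computing step by step:
p(0) = 5
p(1) = 6 × 5 + 5 = 35
p(2) = 6 × 35 + 5 = 215
p(3) = 6 × 215 + 5 = 1295
p(4) = 6 × 1295 + 5 = 7775
p(5) = 6 × 7775 + 5 = 46655
p(6) = 6 × 46655 + 5 = 279935
p(7) = 6 × 279935 + 5 = 1679615

1679615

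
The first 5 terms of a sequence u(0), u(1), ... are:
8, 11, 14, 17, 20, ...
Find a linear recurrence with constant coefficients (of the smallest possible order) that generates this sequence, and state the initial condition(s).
Look for the lowest-order linear relation among consecutive terms.
Observation: consecutive differences are constant (= 3).
Check at n=2: 1·11 + 3 = 14. ✓

u(n) = u(n-1) + 3, u(0) = 8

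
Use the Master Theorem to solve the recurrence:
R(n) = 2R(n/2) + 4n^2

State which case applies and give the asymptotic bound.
Master Theorem template: R(n) = a·R(n/b) + f(n).
Here: a=2, b=2, f(n)=4n^2
Compute log_b(a) = log_2(2) = 1.
f(n) = 4n^2 = Ω(n^(1+ε)) with ε = 1, and the regularity condition holds (a·f(n/b) = (a/b^2)·f(n) with a/b^2 = 2^-1 < 1). Case 3: R(n) = Θ(f(n)) = Θ(n^2).

Case 3: R(n) = Θ(n^2)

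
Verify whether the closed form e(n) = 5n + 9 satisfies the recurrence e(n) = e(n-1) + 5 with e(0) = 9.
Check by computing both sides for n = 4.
From the recurrence with e(0) = 9:
  e(0) = 9, e(1) = 14, e(2) = 19, e(3) = 24, e(4) = 29
  so the recurrence gives e(4) = 29.
From the proposed closed form e(n) = 5n + 9:
  e(4) = 29.
Both sides give 29 at n = 4, and the initial condition(s) match, so the closed form is consistent.

Yes, the closed form is correct.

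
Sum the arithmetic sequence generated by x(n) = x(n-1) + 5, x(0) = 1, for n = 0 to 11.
Computing the sequence terms: 1, 6, 11, 16, 21, 26, 31, 36, 41, 46, 51, 56
Adding these values together:

342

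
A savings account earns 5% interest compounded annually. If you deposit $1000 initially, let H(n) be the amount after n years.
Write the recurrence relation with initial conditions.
Each year the balance grows by 5%, i.e. is multiplied by 1 + 5/100 = 1.05, so H(n) = 1.05 × H(n-1). The initial deposit gives H(0) = 1000.
Unrolling gives the closed form H(n) = 1000 × (1.05)ⁿ.

H(n) = 1.05 × H(n-1), H(0) = 1000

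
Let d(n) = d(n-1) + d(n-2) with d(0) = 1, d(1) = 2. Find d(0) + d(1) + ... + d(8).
Computing the sequence terms: 1, 2, 3, 5, 8, 13, 21, 34, 55
Adding these values together:

142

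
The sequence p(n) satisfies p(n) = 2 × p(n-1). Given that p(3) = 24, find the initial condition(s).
In general p(n) = 2ⁿ · p(0). At n = 3: p(0) = p(3) / 2^3 = 24 / 8 = 3.

p(0) = 3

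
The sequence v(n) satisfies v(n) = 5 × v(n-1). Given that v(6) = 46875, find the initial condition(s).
In general v(n) = 5ⁿ · v(0). At n = 6: v(0) = v(6) / 5^6 = 46875 / 15625 = 3.

v(0) = 3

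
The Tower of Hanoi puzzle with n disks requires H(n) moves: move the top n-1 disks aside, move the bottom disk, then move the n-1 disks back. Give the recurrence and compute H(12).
Moving n disks = move the top n-1 disks aside (H(n-1) moves) + move the largest disk (1 move) + move the n-1 disks back on top (H(n-1) moves), so H(n) = 2H(n-1) + 1, with H(1) = 1 (a single disk takes one move).
First terms: 1, 3, 7, 15, 31, 63, … — each is one less than a power of 2. Indeed H(n) + 1 = 2(H(n-1) + 1) with H(1) + 1 = 2, so H(n) + 1 = 2ⁿ and H(n) = 2ⁿ - 1.
Hence H(12) = 2^12 - 1 = 4096 - 1 = 4095.

H(n) = 2H(n-1) + 1, H(1) = 1; H(12) = 4095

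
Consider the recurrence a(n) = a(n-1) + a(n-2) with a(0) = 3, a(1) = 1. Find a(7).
Computing the sequence terms:
3, 1, 4, 5, 9, 14, 23, 37

37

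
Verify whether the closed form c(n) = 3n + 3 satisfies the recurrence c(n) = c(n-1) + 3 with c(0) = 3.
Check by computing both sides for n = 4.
From the recurrence with c(0) = 3:
  c(0) = 3, c(1) = 6, c(2) = 9, c(3) = 12, c(4) = 15
  so the recurrence gives c(4) = 15.
From the proposed closed form c(n) = 3n + 3:
  c(4) = 15.
Both sides give 15 at n = 4, and the initial condition(s) match, so the closed form is consistent.

Yes, the closed form is correct.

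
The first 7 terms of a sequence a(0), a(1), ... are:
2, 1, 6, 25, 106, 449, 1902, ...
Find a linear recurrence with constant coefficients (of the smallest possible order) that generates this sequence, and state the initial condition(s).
Look for the lowest-order linear relation among consecutive terms.
Observation: a(n) - 4·a(n-1) - (1)·a(n-2) = 0 holds for the shown terms, and no order-1 relation a(n) = α·a(n-1) + β fits.
Check at n=3: 4·6 + (1)·1 = 25. ✓

a(n) = 4a(n-1) + a(n-2), a(0) = 2, a(1) = 1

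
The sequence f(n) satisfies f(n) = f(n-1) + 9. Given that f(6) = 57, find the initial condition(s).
f(6) = f(0) + 6·9, so f(0) = 57 - 54 = 3.

f(0) = 3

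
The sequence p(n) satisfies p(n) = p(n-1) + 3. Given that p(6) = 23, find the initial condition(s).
p(6) = p(0) + 6·3, so p(0) = 23 - 18 = 5.

p(0) = 5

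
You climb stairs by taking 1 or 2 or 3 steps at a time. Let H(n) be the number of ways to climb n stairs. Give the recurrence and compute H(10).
Condition on the size of the last step (1 to 3): before it there were n-1, …, n-3 stairs climbed, and these cases are disjoint, so H(n) = H(n-1) + H(n-2) + H(n-3) (order-3 linear recurrence).
Initial conditions by direct count (compositions of i into parts ≤ 3): H(1) = 1; H(2) = 2; H(3) = 4.
Iterating the recurrence: H(4) = 7, H(5) = 13, H(6) = 24, H(7) = 44, H(8) = 81, H(9) = 149, H(10) = 274.

H(n) = H(n-1) + H(n-2) + H(n-3), H(1) = 1, H(2) = 2, H(3) = 4; H(10) = 274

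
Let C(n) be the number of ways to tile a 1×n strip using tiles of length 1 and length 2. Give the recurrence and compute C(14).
Condition on the last tile: it has length 1 (leaving a 1×(n-1) strip) or length 2 (leaving a 1×(n-2) strip), so C(n) = C(n-1) + C(n-2) (order-2 linear recurrence).
For 0 ≤ i < 2 only unit tiles fit, so C(i) = 1.
Iterating the recurrence: C(2) = 2, C(3) = 3, C(4) = 5, C(5) = 8, C(6) = 13, C(7) = 21, C(8) = 34, C(9) = 55, C(10) = 89, C(11) = 144, C(12) = 233, C(13) = 377, C(14) = 610.

C(n) = C(n-1) + C(n-2), with C(i) = 1 for 0 ≤ i < 2; C(14) = 610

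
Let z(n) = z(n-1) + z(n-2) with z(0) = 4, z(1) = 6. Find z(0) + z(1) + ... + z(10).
Computing the sequence terms: 4, 6, 10, 16, 26, 42, 68, 110, 178, 288, 466
Adding these values together:

1214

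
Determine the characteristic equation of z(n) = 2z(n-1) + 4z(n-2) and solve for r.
Substitute z(n) = rⁿ and divide through by rⁿ⁻²: r² - 2r - 4 = 0
Discriminant: 2² + 4·4 = 20, not a perfect square, so by the quadratic formula r = (2 ± √20)/2.
General solution: z(n) = A·r₁ⁿ + B·r₂ⁿ where r₁,r₂ = (2 ± √20)/2

Characteristic: r² - 2r - 4 = 0, Roots: r = (2 ± √20)/2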